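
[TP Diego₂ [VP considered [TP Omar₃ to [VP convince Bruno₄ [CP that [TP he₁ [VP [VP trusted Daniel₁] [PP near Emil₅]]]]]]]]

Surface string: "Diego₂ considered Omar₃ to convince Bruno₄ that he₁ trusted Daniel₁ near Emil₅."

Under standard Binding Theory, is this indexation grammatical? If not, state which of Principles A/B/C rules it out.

The two coindexed NPs are *he₁* and *Daniel₁*.
*Daniel₁* is an R-expression. Principle C requires it to be free everywhere.
*he₁* c-commands it and carries the same index.
The R-expression is bound → Principle C violation.

Principle C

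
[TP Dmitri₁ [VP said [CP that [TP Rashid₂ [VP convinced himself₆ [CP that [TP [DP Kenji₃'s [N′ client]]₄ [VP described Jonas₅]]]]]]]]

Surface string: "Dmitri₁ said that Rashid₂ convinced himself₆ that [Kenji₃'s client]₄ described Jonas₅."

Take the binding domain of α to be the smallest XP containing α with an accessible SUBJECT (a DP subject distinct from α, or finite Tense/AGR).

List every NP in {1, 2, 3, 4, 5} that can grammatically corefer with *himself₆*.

*himself* is an anaphor, so Principle A applies: it must be bound in its binding domain.
Binding domain of *himself₆*: the embedded TP, whose subject is Rashid₂.
*Dmitri₁* c-commands the anaphor but is outside its binding domain → cannot satisfy Principle A.
*Rashid₂* c-commands the anaphor within its binding domain → licit binder.
*Kenji₃* does not c-command the anaphor → cannot bind it.
*[Kenji₃'s client]₄* does not c-command the anaphor → cannot bind it.
*Jonas₅* does not c-command the anaphor → cannot bind it.

{2}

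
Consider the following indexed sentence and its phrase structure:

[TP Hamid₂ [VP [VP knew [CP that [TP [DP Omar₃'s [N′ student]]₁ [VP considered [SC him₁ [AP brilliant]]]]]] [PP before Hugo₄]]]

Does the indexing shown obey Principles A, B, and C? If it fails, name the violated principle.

The two coindexed NPs are *[Omar₃'s student]₁* and *him₁*.
*him₁* is a pronoun. Its binding domain is the embedded TP, whose subject is [Omar₃'s student]₁.
*[Omar₃'s student]₁* c-commands it within that domain and carries the same index.
The pronoun is locally bound → Principle B violation.

Principle B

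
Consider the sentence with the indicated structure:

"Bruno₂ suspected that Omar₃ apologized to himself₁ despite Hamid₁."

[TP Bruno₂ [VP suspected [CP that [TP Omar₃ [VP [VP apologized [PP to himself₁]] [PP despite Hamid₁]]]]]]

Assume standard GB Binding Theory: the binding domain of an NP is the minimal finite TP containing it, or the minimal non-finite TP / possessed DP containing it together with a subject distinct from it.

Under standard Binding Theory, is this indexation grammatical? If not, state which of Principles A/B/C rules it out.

Principle A

The two coindexed NPs are *Hamid₁* and *himself₁*.
*himself₁* is an anaphor. Principle A requires it to be bound within its binding domain — the embedded TP, whose subject is Omar₃.
Within that domain it is c-commanded by *Omar₃*, which does not share its index.
*Hamid₁* does not c-command the anaphor at all.
The anaphor is unbound in its domain → Principle A violation.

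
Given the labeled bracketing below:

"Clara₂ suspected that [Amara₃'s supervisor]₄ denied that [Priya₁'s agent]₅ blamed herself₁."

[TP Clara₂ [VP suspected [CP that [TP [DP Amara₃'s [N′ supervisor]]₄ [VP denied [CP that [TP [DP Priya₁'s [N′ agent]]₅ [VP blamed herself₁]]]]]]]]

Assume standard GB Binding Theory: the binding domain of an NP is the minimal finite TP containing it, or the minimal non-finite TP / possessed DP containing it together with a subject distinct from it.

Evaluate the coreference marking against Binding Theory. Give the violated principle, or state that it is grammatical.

The two coindexed NPs are *Priya₁* and *herself₁*.
*herself₁* is an anaphor. Principle A requires it to be bound within its binding domain — the embedded TP, whose subject is [Priya₁'s agent]₅.
Within that domain it is c-commanded by *[Priya₁'s agent]₅*, which does not share its index.
*Priya₁* does not c-command the anaphor at all.
The anaphor is unbound in its domain → Principle A violation.

Principle A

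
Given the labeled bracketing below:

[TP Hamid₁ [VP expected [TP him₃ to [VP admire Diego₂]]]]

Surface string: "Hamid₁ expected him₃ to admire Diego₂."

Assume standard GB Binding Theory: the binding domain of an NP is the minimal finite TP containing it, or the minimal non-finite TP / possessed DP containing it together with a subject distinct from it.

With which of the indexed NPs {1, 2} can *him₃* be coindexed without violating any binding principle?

*him* is a pronoun, so Principle B applies: it must be free in its binding domain.
Binding domain of *him₃*: the matrix TP, whose subject is Hamid₁.
*Hamid₁* c-commands the pronoun within its binding domain → coindexation would violate Principle B.
*Diego₂*: the pronoun c-commands this R-expression → coindexation would violate Principle C on *Diego₂*.

none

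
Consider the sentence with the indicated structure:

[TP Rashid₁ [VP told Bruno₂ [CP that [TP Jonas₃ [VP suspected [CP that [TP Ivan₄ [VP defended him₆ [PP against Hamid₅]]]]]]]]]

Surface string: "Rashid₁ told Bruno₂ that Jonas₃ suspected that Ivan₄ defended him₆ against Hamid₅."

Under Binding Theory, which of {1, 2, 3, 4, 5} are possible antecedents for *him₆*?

{1, 2, 3}

*him* is a pronoun, so Principle B applies: it must be free in its binding domain.
Binding domain of *him₆*: the embedded TP, whose subject is Ivan₄.
*Rashid₁* c-commands the pronoun but from outside its binding domain, and is not c-commanded by it → coindexation permitted.
*Bruno₂* c-commands the pronoun but from outside its binding domain, and is not c-commanded by it → coindexation permitted.
*Jonas₃* c-commands the pronoun but from outside its binding domain, and is not c-commanded by it → coindexation permitted.
*Ivan₄* c-commands the pronoun within its binding domain → coindexation would violate Principle B.
*Hamid₅*: the pronoun c-commands this R-expression → coindexation would violate Principle C on *Hamid₅*.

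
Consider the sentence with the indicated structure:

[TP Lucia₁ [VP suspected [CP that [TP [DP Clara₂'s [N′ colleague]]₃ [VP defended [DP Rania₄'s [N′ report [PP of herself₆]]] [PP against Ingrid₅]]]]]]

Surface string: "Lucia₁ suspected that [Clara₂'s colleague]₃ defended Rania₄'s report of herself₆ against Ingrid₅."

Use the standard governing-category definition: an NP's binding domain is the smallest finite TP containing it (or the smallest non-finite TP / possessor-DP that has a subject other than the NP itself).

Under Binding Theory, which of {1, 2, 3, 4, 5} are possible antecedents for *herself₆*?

*herself* is an anaphor, so Principle A applies: it must be bound in its binding domain.
Binding domain of *herself₆*: the possessed DP, whose subject is Rania₄.
*Lucia₁* c-commands the anaphor but is outside its binding domain → cannot satisfy Principle A.
*Clara₂* does not c-command the anaphor → cannot bind it.
*[Clara₂'s colleague]₃* c-commands the anaphor but is outside its binding domain → cannot satisfy Principle A.
*Rania₄* c-commands the anaphor within its binding domain → licit binder.
*Ingrid₅* does not c-command the anaphor → cannot bind it.

{4}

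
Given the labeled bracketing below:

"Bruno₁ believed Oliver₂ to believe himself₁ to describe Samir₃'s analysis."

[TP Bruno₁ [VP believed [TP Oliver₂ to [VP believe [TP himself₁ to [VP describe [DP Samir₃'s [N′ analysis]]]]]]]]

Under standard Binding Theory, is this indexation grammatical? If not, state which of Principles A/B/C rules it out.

Principle A

The two coindexed NPs are *Bruno₁* and *himself₁*.
*himself₁* is an anaphor. Principle A requires it to be bound within its binding domain — the embedded TP, whose subject is Oliver₂.
Within that domain it is c-commanded by *Oliver₂*, which does not share its index.
*Bruno₁* does c-command the anaphor, but from outside its binding domain.
The anaphor is unbound in its domain → Principle A violation.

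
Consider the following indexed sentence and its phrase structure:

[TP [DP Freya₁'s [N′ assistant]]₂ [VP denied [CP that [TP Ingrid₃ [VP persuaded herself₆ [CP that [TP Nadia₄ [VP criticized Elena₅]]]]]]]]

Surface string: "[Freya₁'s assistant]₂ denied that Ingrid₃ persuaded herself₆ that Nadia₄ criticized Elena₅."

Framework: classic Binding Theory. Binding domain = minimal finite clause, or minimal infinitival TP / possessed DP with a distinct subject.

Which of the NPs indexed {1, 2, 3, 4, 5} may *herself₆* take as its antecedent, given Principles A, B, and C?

*herself* is an anaphor, so Principle A applies: it must be bound in its binding domain.
Binding domain of *herself₆*: the embedded TP, whose subject is Ingrid₃.
*Freya₁* does not c-command the anaphor → cannot bind it.
*[Freya₁'s assistant]₂* c-commands the anaphor but is outside its binding domain → cannot satisfy Principle A.
*Ingrid₃* c-commands the anaphor within its binding domain → licit binder.
*Nadia₄* does not c-command the anaphor → cannot bind it.
*Elena₅* does not c-command the anaphor → cannot bind it.

{3}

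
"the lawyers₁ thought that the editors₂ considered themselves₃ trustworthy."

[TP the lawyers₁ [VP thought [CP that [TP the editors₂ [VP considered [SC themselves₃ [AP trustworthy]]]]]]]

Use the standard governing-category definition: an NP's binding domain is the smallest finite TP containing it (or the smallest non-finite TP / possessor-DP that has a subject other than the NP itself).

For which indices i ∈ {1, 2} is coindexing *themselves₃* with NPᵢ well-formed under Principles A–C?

{2}

*themselves* is an anaphor, so Principle A applies: it must be bound in its binding domain.
Binding domain of *themselves₃*: the embedded TP, whose subject is the editors₂.
*the lawyers₁* c-commands the anaphor but is outside its binding domain → cannot satisfy Principle A.
*the editors₂* c-commands the anaphor within its binding domain → licit binder.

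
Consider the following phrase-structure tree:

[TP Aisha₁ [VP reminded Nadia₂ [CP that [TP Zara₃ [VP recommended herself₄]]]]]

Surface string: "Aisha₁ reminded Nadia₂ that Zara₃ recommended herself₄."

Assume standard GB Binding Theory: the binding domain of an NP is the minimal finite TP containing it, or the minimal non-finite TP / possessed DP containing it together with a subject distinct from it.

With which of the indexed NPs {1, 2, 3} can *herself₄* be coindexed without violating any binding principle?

{3}

*herself* is an anaphor, so Principle A applies: it must be bound in its binding domain.
Binding domain of *herself₄*: the embedded TP, whose subject is Zara₃.
*Aisha₁* c-commands the anaphor but is outside its binding domain → cannot satisfy Principle A.
*Nadia₂* c-commands the anaphor but is outside its binding domain → cannot satisfy Principle A.
*Zara₃* c-commands the anaphor within its binding domain → licit binder.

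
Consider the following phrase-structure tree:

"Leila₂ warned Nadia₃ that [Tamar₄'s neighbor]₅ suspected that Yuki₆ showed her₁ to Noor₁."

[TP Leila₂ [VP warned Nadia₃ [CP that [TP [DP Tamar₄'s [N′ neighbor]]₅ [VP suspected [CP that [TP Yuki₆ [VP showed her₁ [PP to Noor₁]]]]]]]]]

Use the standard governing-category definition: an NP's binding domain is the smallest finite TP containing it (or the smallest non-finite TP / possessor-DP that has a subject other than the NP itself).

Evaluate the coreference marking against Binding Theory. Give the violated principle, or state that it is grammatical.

The two coindexed NPs are *her₁* and *Noor₁*.
*Noor₁* is an R-expression. Principle C requires it to be free everywhere.
*her₁* c-commands it and carries the same index.
The R-expression is bound → Principle C violation.

Principle C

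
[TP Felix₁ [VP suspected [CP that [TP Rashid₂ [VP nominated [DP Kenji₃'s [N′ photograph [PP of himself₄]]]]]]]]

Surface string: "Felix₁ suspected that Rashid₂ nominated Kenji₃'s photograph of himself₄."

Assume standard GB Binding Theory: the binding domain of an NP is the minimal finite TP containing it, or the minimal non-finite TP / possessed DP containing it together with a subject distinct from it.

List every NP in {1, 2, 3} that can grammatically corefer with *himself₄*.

*himself* is an anaphor, so Principle A applies: it must be bound in its binding domain.
Binding domain of *himself₄*: the possessed DP, whose subject is Kenji₃.
*Felix₁* c-commands the anaphor but is outside its binding domain → cannot satisfy Principle A.
*Rashid₂* c-commands the anaphor but is outside its binding domain → cannot satisfy Principle A.
*Kenji₃* c-commands the anaphor within its binding domain → licit binder.

{3}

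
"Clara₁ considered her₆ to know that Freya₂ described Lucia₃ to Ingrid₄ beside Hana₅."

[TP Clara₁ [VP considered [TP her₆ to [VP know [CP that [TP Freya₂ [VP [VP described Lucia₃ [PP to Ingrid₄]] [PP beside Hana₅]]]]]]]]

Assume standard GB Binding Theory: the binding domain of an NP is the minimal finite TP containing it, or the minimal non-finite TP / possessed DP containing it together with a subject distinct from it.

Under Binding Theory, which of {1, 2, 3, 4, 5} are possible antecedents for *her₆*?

none

*her* is a pronoun, so Principle B applies: it must be free in its binding domain.
Binding domain of *her₆*: the matrix TP, whose subject is Clara₁.
*Clara₁* c-commands the pronoun within its binding domain → coindexation would violate Principle B.
*Freya₂*: the pronoun c-commands this R-expression → coindexation would violate Principle C on *Freya₂*.
*Lucia₃*: the pronoun c-commands this R-expression → coindexation would violate Principle C on *Lucia₃*.
*Ingrid₄*: the pronoun c-commands this R-expression → coindexation would violate Principle C on *Ingrid₄*.
*Hana₅*: the pronoun c-commands this R-expression → coindexation would violate Principle C on *Hana₅*.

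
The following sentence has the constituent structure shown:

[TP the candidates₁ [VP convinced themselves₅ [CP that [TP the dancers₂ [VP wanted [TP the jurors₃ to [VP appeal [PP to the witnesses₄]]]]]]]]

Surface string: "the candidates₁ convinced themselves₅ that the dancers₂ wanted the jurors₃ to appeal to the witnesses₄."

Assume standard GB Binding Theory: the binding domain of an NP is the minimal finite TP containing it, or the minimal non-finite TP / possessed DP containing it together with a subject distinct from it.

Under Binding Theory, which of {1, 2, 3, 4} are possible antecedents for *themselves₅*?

{1}

*themselves* is an anaphor, so Principle A applies: it must be bound in its binding domain.
Binding domain of *themselves₅*: the matrix TP, whose subject is the candidates₁.
*the candidates₁* c-commands the anaphor within its binding domain → licit binder.
*the dancers₂* does not c-command the anaphor → cannot bind it.
*the jurors₃* does not c-command the anaphor → cannot bind it.
*the witnesses₄* does not c-command the anaphor → cannot bind it.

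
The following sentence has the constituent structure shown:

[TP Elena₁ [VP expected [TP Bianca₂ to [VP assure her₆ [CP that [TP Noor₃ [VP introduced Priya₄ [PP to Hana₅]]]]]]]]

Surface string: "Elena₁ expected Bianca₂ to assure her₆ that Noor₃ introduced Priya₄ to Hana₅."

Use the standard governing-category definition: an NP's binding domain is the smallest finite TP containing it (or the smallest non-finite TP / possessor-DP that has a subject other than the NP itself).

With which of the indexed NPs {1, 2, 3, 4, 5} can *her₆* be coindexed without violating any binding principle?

{1}

*her* is a pronoun, so Principle B applies: it must be free in its binding domain.
Binding domain of *her₆*: the embedded TP, whose subject is Bianca₂.
*Elena₁* c-commands the pronoun but from outside its binding domain, and is not c-commanded by it → coindexation permitted.
*Bianca₂* c-commands the pronoun within its binding domain → coindexation would violate Principle B.
*Noor₃*: the pronoun c-commands this R-expression → coindexation would violate Principle C on *Noor₃*.
*Priya₄*: the pronoun c-commands this R-expression → coindexation would violate Principle C on *Priya₄*.
*Hana₅*: the pronoun c-commands this R-expression → coindexation would violate Principle C on *Hana₅*.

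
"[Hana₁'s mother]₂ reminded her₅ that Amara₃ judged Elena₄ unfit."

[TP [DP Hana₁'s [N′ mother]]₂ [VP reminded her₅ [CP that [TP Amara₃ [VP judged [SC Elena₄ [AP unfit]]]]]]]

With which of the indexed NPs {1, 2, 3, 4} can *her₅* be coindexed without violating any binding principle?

*her* is a pronoun, so Principle B applies: it must be free in its binding domain.
Binding domain of *her₅*: the matrix TP, whose subject is [Hana₁'s mother]₂.
*Hana₁* and the pronoun do not c-command one another → neither Principle B nor Principle C is at stake; coindexation permitted.
*[Hana₁'s mother]₂* c-commands the pronoun within its binding domain → coindexation would violate Principle B.
*Amara₃*: the pronoun c-commands this R-expression → coindexation would violate Principle C on *Amara₃*.
*Elena₄*: the pronoun c-commands this R-expression → coindexation would violate Principle C on *Elena₄*.

{1}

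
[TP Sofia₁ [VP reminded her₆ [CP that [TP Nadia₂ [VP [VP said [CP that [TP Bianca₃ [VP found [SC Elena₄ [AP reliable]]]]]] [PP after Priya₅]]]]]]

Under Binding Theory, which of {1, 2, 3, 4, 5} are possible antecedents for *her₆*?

none

*her* is a pronoun, so Principle B applies: it must be free in its binding domain.
Binding domain of *her₆*: the matrix TP, whose subject is Sofia₁.
*Sofia₁* c-commands the pronoun within its binding domain → coindexation would violate Principle B.
*Nadia₂*: the pronoun c-commands this R-expression → coindexation would violate Principle C on *Nadia₂*.
*Bianca₃*: the pronoun c-commands this R-expression → coindexation would violate Principle C on *Bianca₃*.
*Elena₄*: the pronoun c-commands this R-expression → coindexation would violate Principle C on *Elena₄*.
*Priya₅*: the pronoun c-commands this R-expression → coindexation would violate Principle C on *Priya₅*.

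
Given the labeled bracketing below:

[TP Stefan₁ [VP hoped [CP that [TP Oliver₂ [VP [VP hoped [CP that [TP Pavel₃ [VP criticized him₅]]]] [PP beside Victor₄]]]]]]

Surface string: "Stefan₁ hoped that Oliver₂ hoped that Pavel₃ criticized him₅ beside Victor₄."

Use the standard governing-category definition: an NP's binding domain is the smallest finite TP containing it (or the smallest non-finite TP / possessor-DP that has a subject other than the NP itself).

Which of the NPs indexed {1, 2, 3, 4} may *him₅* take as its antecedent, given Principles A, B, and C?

{1, 2, 4}

*him* is a pronoun, so Principle B applies: it must be free in its binding domain.
Binding domain of *him₅*: the embedded TP, whose subject is Pavel₃.
*Stefan₁* c-commands the pronoun but from outside its binding domain, and is not c-commanded by it → coindexation permitted.
*Oliver₂* c-commands the pronoun but from outside its binding domain, and is not c-commanded by it → coindexation permitted.
*Pavel₃* c-commands the pronoun within its binding domain → coindexation would violate Principle B.
*Victor₄* and the pronoun do not c-command one another → neither Principle B nor Principle C is at stake; coindexation permitted.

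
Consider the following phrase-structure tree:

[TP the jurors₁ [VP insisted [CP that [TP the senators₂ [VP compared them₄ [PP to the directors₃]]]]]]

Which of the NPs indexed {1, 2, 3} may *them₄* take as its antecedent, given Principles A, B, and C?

*them* is a pronoun, so Principle B applies: it must be free in its binding domain.
Binding domain of *them₄*: the embedded TP, whose subject is the senators₂.
*the jurors₁* c-commands the pronoun but from outside its binding domain, and is not c-commanded by it → coindexation permitted.
*the senators₂* c-commands the pronoun within its binding domain → coindexation would violate Principle B.
*the directors₃*: the pronoun c-commands this R-expression → coindexation would violate Principle C on *the directors₃*.

{1}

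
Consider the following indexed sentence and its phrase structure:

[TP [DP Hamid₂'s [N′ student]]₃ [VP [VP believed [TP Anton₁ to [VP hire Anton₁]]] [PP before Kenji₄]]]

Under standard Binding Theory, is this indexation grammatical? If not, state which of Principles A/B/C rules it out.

Principle C

The two coindexed NPs are *Anton₁* (the higher occurrence) and *Anton₁* (the lower occurrence).
*Anton₁* (the lower occurrence) is an R-expression. Principle C requires it to be free everywhere.
*Anton₁* (the higher occurrence) c-commands it and carries the same index.
The R-expression is bound → Principle C violation.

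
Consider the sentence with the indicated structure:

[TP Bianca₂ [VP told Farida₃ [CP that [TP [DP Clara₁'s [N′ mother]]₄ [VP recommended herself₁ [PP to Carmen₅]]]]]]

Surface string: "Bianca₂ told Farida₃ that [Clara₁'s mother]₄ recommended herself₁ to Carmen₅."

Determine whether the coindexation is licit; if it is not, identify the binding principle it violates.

Principle A

The two coindexed NPs are *Clara₁* and *herself₁*.
*herself₁* is an anaphor. Principle A requires it to be bound within its binding domain — the embedded TP, whose subject is [Clara₁'s mother]₄.
Within that domain it is c-commanded by *[Clara₁'s mother]₄*, which does not share its index.
*Clara₁* does not c-command the anaphor at all.
The anaphor is unbound in its domain → Principle A violation.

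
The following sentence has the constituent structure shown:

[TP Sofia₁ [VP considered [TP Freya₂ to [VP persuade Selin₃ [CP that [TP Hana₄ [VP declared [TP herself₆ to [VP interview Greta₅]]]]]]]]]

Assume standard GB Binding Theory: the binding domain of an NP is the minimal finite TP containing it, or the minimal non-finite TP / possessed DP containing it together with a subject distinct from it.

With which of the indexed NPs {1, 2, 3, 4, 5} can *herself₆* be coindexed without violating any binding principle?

*herself* is an anaphor, so Principle A applies: it must be bound in its binding domain.
Binding domain of *herself₆*: the embedded TP, whose subject is Hana₄.
*Sofia₁* c-commands the anaphor but is outside its binding domain → cannot satisfy Principle A.
*Freya₂* c-commands the anaphor but is outside its binding domain → cannot satisfy Principle A.
*Selin₃* c-commands the anaphor but is outside its binding domain → cannot satisfy Principle A.
*Hana₄* c-commands the anaphor within its binding domain → licit binder.
*Greta₅* does not c-command the anaphor → cannot bind it.

{4}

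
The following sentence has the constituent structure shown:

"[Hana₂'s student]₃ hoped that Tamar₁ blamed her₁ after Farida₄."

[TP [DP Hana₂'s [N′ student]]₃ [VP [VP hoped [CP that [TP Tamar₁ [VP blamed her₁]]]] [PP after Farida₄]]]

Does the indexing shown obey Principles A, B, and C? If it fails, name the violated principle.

The two coindexed NPs are *Tamar₁* and *her₁*.
*her₁* is a pronoun. Its binding domain is the embedded TP, whose subject is Tamar₁.
*Tamar₁* c-commands it within that domain and carries the same index.
The pronoun is locally bound → Principle B violation.

Principle B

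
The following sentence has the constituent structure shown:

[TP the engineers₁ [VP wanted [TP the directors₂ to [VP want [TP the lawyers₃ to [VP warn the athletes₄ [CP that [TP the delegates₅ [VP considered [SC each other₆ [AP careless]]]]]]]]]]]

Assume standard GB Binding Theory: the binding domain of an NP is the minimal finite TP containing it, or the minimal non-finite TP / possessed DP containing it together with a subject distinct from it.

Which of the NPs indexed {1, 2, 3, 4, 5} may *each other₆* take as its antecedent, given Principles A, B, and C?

{5}

*each other* is an anaphor, so Principle A applies: it must be bound in its binding domain.
Binding domain of *each other₆*: the embedded TP, whose subject is the delegates₅.
*the engineers₁* c-commands the anaphor but is outside its binding domain → cannot satisfy Principle A.
*the directors₂* c-commands the anaphor but is outside its binding domain → cannot satisfy Principle A.
*the lawyers₃* c-commands the anaphor but is outside its binding domain → cannot satisfy Principle A.
*the athletes₄* c-commands the anaphor but is outside its binding domain → cannot satisfy Principle A.
*the delegates₅* c-commands the anaphor within its binding domain → licit binder.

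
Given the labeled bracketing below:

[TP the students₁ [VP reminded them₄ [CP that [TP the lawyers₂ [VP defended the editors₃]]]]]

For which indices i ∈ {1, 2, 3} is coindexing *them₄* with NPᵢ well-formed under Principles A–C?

*them* is a pronoun, so Principle B applies: it must be free in its binding domain.
Binding domain of *them₄*: the matrix TP, whose subject is the students₁.
*the students₁* c-commands the pronoun within its binding domain → coindexation would violate Principle B.
*the lawyers₂*: the pronoun c-commands this R-expression → coindexation would violate Principle C on *the lawyers₂*.
*the editors₃*: the pronoun c-commands this R-expression → coindexation would violate Principle C on *the editors₃*.

none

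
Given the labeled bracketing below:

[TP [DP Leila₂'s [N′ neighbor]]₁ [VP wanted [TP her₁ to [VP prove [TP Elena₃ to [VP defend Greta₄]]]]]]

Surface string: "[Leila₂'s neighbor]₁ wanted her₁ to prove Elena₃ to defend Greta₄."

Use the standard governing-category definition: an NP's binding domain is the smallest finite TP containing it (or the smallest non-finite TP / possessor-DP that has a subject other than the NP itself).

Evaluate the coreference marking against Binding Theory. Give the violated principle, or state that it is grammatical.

The two coindexed NPs are *[Leila₂'s neighbor]₁* and *her₁*.
*her₁* is a pronoun. Its binding domain is the matrix TP, whose subject is [Leila₂'s neighbor]₁.
*[Leila₂'s neighbor]₁* c-commands it within that domain and carries the same index.
The pronoun is locally bound → Principle B violation.

Principle B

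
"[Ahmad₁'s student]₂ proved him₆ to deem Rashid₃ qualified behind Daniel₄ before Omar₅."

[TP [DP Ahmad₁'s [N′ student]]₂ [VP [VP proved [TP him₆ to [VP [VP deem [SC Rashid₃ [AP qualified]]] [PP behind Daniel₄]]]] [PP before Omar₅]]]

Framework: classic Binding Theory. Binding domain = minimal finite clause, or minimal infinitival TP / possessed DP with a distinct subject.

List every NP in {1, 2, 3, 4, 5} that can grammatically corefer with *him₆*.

{1, 5}

*him* is a pronoun, so Principle B applies: it must be free in its binding domain.
Binding domain of *him₆*: the matrix TP, whose subject is [Ahmad₁'s student]₂.
*Ahmad₁* and the pronoun do not c-command one another → neither Principle B nor Principle C is at stake; coindexation permitted.
*[Ahmad₁'s student]₂* c-commands the pronoun within its binding domain → coindexation would violate Principle B.
*Rashid₃*: the pronoun c-commands this R-expression → coindexation would violate Principle C on *Rashid₃*.
*Daniel₄*: the pronoun c-commands this R-expression → coindexation would violate Principle C on *Daniel₄*.
*Omar₅* and the pronoun do not c-command one another → neither Principle B nor Principle C is at stake; coindexation permitted.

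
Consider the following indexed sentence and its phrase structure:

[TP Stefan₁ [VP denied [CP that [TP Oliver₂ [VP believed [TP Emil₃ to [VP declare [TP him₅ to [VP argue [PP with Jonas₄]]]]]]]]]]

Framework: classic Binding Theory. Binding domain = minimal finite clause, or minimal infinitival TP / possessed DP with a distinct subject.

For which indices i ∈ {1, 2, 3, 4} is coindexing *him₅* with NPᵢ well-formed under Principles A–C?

*him* is a pronoun, so Principle B applies: it must be free in its binding domain.
Binding domain of *him₅*: the embedded TP, whose subject is Emil₃.
*Stefan₁* c-commands the pronoun but from outside its binding domain, and is not c-commanded by it → coindexation permitted.
*Oliver₂* c-commands the pronoun but from outside its binding domain, and is not c-commanded by it → coindexation permitted.
*Emil₃* c-commands the pronoun within its binding domain → coindexation would violate Principle B.
*Jonas₄*: the pronoun c-commands this R-expression → coindexation would violate Principle C on *Jonas₄*.

{1, 2}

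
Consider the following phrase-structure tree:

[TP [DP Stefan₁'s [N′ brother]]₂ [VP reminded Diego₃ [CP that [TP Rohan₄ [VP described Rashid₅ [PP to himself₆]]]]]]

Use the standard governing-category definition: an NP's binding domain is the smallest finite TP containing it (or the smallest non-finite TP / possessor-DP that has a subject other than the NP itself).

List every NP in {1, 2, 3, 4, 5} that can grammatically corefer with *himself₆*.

{4, 5}

*himself* is an anaphor, so Principle A applies: it must be bound in its binding domain.
Binding domain of *himself₆*: the embedded TP, whose subject is Rohan₄.
*Stefan₁* does not c-command the anaphor → cannot bind it.
*[Stefan₁'s brother]₂* c-commands the anaphor but is outside its binding domain → cannot satisfy Principle A.
*Diego₃* c-commands the anaphor but is outside its binding domain → cannot satisfy Principle A.
*Rohan₄* c-commands the anaphor within its binding domain → licit binder.
*Rashid₅* c-commands the anaphor within its binding domain → licit binder.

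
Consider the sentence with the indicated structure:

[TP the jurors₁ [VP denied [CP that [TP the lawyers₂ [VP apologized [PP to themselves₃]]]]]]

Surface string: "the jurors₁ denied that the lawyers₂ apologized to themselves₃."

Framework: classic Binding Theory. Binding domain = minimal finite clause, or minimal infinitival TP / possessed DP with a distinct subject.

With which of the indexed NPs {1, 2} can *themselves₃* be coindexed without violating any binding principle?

*themselves* is an anaphor, so Principle A applies: it must be bound in its binding domain.
Binding domain of *themselves₃*: the embedded TP, whose subject is the lawyers₂.
*the jurors₁* c-commands the anaphor but is outside its binding domain → cannot satisfy Principle A.
*the lawyers₂* c-commands the anaphor within its binding domain → licit binder.

{2}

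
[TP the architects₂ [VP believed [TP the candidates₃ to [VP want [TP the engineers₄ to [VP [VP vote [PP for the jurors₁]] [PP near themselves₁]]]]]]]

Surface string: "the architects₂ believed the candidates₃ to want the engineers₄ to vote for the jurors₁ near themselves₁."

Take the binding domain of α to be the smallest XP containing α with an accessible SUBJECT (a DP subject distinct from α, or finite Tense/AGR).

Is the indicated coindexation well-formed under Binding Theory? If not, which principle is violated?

Principle A

The two coindexed NPs are *the jurors₁* and *themselves₁*.
*themselves₁* is an anaphor. Principle A requires it to be bound within its binding domain — the embedded TP, whose subject is the engineers₄.
Within that domain it is c-commanded by *the engineers₄*, which does not share its index.
*the jurors₁* does not c-command the anaphor at all.
The anaphor is unbound in its domain → Principle A violation.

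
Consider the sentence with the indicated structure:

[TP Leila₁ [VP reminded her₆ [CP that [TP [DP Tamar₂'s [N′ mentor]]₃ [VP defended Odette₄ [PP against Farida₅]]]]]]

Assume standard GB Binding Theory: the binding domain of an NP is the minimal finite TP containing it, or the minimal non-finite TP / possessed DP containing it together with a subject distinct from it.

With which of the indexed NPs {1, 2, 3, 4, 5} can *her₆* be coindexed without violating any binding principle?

*her* is a pronoun, so Principle B applies: it must be free in its binding domain.
Binding domain of *her₆*: the matrix TP, whose subject is Leila₁.
*Leila₁* c-commands the pronoun within its binding domain → coindexation would violate Principle B.
*Tamar₂*: the pronoun c-commands this R-expression → coindexation would violate Principle C on *Tamar₂*.
*[Tamar₂'s mentor]₃*: the pronoun c-commands this R-expression → coindexation would violate Principle C on *[Tamar₂'s mentor]₃*.
*Odette₄*: the pronoun c-commands this R-expression → coindexation would violate Principle C on *Odette₄*.
*Farida₅*: the pronoun c-commands this R-expression → coindexation would violate Principle C on *Farida₅*.

none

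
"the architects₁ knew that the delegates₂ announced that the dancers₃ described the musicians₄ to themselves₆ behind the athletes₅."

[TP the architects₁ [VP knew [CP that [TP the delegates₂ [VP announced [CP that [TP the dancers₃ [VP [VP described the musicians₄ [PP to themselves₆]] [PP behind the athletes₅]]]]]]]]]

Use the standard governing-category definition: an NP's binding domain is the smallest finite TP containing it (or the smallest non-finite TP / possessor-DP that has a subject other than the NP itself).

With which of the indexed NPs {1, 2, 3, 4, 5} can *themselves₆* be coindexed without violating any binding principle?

*themselves* is an anaphor, so Principle A applies: it must be bound in its binding domain.
Binding domain of *themselves₆*: the embedded TP, whose subject is the dancers₃.
*the architects₁* c-commands the anaphor but is outside its binding domain → cannot satisfy Principle A.
*the delegates₂* c-commands the anaphor but is outside its binding domain → cannot satisfy Principle A.
*the dancers₃* c-commands the anaphor within its binding domain → licit binder.
*the musicians₄* c-commands the anaphor within its binding domain → licit binder.
*the athletes₅* does not c-command the anaphor → cannot bind it.

{3, 4}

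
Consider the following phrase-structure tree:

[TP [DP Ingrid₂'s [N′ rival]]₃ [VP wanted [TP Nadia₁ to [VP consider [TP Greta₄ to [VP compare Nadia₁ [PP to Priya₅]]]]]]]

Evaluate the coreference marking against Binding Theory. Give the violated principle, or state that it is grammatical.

The two coindexed NPs are *Nadia₁* (the higher occurrence) and *Nadia₁* (the lower occurrence).
*Nadia₁* (the lower occurrence) is an R-expression. Principle C requires it to be free everywhere.
*Nadia₁* (the higher occurrence) c-commands it and carries the same index.
The R-expression is bound → Principle C violation.

Principle C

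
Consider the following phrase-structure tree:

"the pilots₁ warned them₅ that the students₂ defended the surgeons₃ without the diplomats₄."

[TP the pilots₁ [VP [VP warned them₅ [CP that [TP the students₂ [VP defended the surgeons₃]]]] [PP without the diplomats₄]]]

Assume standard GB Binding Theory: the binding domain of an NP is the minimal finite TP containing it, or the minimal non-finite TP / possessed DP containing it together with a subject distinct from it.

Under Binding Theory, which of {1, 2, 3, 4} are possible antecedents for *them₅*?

*them* is a pronoun, so Principle B applies: it must be free in its binding domain.
Binding domain of *them₅*: the matrix TP, whose subject is the pilots₁.
*the pilots₁* c-commands the pronoun within its binding domain → coindexation would violate Principle B.
*the students₂*: the pronoun c-commands this R-expression → coindexation would violate Principle C on *the students₂*.
*the surgeons₃*: the pronoun c-commands this R-expression → coindexation would violate Principle C on *the surgeons₃*.
*the diplomats₄* and the pronoun do not c-command one another → neither Principle B nor Principle C is at stake; coindexation permitted.

{4}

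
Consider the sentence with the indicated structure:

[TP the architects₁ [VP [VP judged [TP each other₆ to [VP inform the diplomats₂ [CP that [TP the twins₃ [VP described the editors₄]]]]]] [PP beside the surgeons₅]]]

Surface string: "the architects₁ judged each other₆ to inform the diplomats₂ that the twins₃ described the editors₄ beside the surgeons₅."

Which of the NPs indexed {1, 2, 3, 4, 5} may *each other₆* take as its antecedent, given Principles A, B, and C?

*each other* is an anaphor, so Principle A applies: it must be bound in its binding domain.
Binding domain of *each other₆*: the matrix TP, whose subject is the architects₁.
*the architects₁* c-commands the anaphor within its binding domain → licit binder.
*the diplomats₂* does not c-command the anaphor → cannot bind it.
*the twins₃* does not c-command the anaphor → cannot bind it.
*the editors₄* does not c-command the anaphor → cannot bind it.
*the surgeons₅* does not c-command the anaphor → cannot bind it.

{1}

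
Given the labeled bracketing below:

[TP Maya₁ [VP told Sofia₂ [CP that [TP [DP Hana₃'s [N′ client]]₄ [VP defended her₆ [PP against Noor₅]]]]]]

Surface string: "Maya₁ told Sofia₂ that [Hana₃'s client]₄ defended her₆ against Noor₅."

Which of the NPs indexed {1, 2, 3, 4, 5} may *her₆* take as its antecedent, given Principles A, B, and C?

{1, 2, 3}

*her* is a pronoun, so Principle B applies: it must be free in its binding domain.
Binding domain of *her₆*: the embedded TP, whose subject is [Hana₃'s client]₄.
*Maya₁* c-commands the pronoun but from outside its binding domain, and is not c-commanded by it → coindexation permitted.
*Sofia₂* c-commands the pronoun but from outside its binding domain, and is not c-commanded by it → coindexation permitted.
*Hana₃* and the pronoun do not c-command one another → neither Principle B nor Principle C is at stake; coindexation permitted.
*[Hana₃'s client]₄* c-commands the pronoun within its binding domain → coindexation would violate Principle B.
*Noor₅*: the pronoun c-commands this R-expression → coindexation would violate Principle C on *Noor₅*.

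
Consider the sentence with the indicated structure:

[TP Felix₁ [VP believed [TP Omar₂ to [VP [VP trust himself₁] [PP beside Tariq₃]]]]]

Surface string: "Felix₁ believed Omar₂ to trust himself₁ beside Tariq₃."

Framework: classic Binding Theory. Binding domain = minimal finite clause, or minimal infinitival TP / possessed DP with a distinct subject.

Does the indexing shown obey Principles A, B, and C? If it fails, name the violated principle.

Principle A

The two coindexed NPs are *Felix₁* and *himself₁*.
*himself₁* is an anaphor. Principle A requires it to be bound within its binding domain — the embedded TP, whose subject is Omar₂.
Within that domain it is c-commanded by *Omar₂*, which does not share its index.
*Felix₁* does c-command the anaphor, but from outside its binding domain.
The anaphor is unbound in its domain → Principle A violation.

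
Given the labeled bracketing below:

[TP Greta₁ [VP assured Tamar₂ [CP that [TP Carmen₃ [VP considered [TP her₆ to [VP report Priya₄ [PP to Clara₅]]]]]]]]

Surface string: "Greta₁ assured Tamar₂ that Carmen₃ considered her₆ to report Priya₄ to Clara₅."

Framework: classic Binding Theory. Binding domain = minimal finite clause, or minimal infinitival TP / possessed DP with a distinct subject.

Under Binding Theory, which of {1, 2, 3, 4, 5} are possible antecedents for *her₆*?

{1, 2}

*her* is a pronoun, so Principle B applies: it must be free in its binding domain.
Binding domain of *her₆*: the embedded TP, whose subject is Carmen₃.
*Greta₁* c-commands the pronoun but from outside its binding domain, and is not c-commanded by it → coindexation permitted.
*Tamar₂* c-commands the pronoun but from outside its binding domain, and is not c-commanded by it → coindexation permitted.
*Carmen₃* c-commands the pronoun within its binding domain → coindexation would violate Principle B.
*Priya₄*: the pronoun c-commands this R-expression → coindexation would violate Principle C on *Priya₄*.
*Clara₅*: the pronoun c-commands this R-expression → coindexation would violate Principle C on *Clara₅*.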